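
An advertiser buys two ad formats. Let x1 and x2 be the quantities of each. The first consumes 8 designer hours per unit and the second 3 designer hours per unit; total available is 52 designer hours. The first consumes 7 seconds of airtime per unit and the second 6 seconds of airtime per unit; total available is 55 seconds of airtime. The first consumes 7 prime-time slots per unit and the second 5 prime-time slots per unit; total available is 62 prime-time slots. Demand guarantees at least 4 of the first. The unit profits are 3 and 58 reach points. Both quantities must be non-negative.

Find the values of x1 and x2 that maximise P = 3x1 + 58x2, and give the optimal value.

Corner points and P = 3x1 + 58x2:
  (13/2, 0) → P = 39/2
  (4, 0) → P = 12
  (49/9, 76/27) → P = 4849/27
  (4, 9/2) → P = 273

The optimum lies where 7x1 + 6x2 = 55 and x1 = 4.
Solving simultaneously gives x1 = 4, x2 = 9/2.

x1 = 4, x2 = 9/2, maximum P = 273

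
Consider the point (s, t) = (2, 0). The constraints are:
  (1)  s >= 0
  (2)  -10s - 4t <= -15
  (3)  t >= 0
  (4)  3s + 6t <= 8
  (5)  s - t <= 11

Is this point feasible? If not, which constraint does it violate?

(1): 2 ≥ 0 ✓
(2): -20 ≤ -15 ✓
(3): 0 ≥ 0 ✓
(4): 6 ≤ 8 ✓
(5): 2 ≤ 11 ✓

feasible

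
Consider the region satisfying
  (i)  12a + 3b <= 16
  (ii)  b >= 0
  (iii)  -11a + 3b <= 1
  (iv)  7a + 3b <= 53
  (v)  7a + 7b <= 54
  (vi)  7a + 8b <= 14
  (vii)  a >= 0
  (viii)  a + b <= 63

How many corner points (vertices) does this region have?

5

The feasible vertices (each the meet of two boundaries and inside every other half-plane) are:
  (4/3, 0)
  (86/75, 56/75)
  (0, 0)
  (34/109, 161/109)
  (0, 1/3)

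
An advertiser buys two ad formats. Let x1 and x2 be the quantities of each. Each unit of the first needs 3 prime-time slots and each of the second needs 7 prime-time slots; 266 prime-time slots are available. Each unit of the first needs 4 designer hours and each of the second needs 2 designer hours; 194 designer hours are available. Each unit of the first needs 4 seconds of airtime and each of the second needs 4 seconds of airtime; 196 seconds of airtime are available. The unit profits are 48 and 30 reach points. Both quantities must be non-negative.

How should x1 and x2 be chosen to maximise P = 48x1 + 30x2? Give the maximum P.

Extreme points and P = 48x1 + 30x2:
  (0, 0) → P = 0
  (0, 38) → P = 1140
  (97/2, 0) → P = 2328
  (77/4, 119/4) → P = 3633/2
  (48, 1) → P = 2334

At the optimal vertex, 4x1 + 2x2 = 194 and 4x1 + 4x2 = 196.
Solving simultaneously gives x1 = 48, x2 = 1.

x1 = 48, x2 = 1, maximum P = 2334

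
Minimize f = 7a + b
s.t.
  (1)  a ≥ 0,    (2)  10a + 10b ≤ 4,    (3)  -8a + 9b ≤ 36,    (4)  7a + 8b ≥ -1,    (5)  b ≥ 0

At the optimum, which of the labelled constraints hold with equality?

(1) and (5)

Corner points and f = 7a + b:
  (0, 2/5) → f = 2/5
  (0, 0) → f = 0
  (2/5, 0) → f = 14/5

The minimum is at (0, 0). Substituting into each constraint, equality holds for (1) and (5); the remaining constraints have slack.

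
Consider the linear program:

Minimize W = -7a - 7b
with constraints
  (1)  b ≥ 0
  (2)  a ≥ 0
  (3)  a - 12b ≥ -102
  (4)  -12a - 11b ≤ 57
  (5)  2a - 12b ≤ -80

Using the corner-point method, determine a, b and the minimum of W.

a = 22, b = 31/3, minimum W = -679/3

Corner points and W = -7a - 7b:
  (0, 17/2) → W = -119/2
  (0, 20/3) → W = -140/3
  (22, 31/3) → W = -679/3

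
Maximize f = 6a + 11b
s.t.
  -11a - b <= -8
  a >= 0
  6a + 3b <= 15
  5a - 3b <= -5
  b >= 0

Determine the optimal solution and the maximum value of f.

The optimum lies where -11a - b = -8 and 6a + 3b = 15.
Solving simultaneously gives a = 1/3, b = 13/3.

a = 1/3, b = 13/3, maximum f = 149/3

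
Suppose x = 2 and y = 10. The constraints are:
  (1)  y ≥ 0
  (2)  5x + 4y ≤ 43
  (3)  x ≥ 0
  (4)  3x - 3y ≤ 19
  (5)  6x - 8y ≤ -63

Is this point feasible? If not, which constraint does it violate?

not feasible — violates (2)

Constraint (2): 5x + 4y = 50, which is not ≤ 43. All other constraints are satisfied.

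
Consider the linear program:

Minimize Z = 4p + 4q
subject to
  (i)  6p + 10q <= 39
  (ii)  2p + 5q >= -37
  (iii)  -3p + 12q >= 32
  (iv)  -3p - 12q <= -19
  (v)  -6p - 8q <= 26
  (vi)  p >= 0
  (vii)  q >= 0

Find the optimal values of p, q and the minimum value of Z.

Corner points and Z = 4p + 4q:
  (74/51, 103/34) → Z = 914/51
  (0, 39/10) → Z = 78/5
  (0, 8/3) → Z = 32/3

p = 0, q = 8/3, minimum Z = 32/3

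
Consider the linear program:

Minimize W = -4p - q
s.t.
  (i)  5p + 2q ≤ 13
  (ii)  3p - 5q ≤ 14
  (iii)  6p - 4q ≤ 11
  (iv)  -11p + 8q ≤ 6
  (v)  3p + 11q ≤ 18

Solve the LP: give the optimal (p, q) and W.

p = 37/16, q = 23/32, minimum W = -319/32

The binding constraints are 5p + 2q = 13 and 6p - 4q = 11.
Solving simultaneously gives p = 37/16, q = 23/32.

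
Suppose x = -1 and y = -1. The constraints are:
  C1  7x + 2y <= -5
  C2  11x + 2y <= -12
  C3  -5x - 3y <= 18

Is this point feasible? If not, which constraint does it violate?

feasible

C1: -9 ≤ -5 ✓
C2: -13 ≤ -12 ✓
C3: 8 ≤ 18 ✓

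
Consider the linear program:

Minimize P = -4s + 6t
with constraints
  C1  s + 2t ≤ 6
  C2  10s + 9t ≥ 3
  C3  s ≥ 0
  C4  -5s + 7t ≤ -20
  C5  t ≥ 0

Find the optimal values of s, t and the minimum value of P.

Vertices and P = -4s + 6t:
  (82/17, 10/17) → P = -268/17
  (6, 0) → P = -24
  (4, 0) → P = -16

The optimum lies where s + 2t = 6 and t = 0.
Solving simultaneously gives s = 6, t = 0.

s = 6, t = 0, minimum P = -24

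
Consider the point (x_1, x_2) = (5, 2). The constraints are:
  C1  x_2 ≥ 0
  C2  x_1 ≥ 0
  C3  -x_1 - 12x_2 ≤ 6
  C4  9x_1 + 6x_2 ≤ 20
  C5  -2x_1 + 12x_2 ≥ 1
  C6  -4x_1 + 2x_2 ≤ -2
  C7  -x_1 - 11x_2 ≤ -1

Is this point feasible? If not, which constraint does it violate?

not feasible — violates C4

Constraint C4: 9x_1 + 6x_2 = 57, which is not ≤ 20. All other constraints are satisfied.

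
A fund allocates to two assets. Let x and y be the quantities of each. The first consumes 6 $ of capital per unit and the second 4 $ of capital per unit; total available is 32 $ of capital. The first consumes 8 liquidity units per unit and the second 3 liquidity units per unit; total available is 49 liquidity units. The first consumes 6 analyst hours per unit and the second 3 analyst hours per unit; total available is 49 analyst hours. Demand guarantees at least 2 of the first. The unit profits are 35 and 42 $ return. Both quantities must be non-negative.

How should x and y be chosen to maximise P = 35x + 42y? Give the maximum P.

x = 2, y = 5, maximum P = 280

Vertices and P = 35x + 42y:
  (16/3, 0) → P = 560/3
  (2, 0) → P = 70
  (2, 5) → P = 280

The optimum lies where 6x + 4y = 32 and x = 2.
Solving simultaneously gives x = 2, y = 5.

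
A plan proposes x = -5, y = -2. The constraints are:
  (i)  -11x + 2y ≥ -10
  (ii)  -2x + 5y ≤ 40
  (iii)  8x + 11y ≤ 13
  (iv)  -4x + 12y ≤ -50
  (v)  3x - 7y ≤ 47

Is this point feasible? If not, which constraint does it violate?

Constraint (iv): -4x + 12y = -4, which is not ≤ -50. All other constraints are satisfied.

not feasible — violates (iv)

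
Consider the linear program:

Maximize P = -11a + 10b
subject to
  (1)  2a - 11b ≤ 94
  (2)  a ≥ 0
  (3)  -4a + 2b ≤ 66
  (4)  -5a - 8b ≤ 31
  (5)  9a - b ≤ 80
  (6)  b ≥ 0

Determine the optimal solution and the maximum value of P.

Extreme points and P = -11a + 10b:
  (0, 33) → P = 330
  (0, 0) → P = 0
  (113/7, 457/7) → P = 3327/7
  (80/9, 0) → P = -880/9

The binding constraints are -4a + 2b = 66 and 9a - b = 80.
Solving simultaneously gives a = 113/7, b = 457/7.

a = 113/7, b = 457/7, maximum P = 3327/7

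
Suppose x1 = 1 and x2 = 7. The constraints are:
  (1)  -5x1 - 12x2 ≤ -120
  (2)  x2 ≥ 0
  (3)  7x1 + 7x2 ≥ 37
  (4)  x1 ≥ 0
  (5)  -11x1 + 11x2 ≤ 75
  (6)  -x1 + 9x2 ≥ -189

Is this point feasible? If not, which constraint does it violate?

not feasible — violates (1)

Constraint (1): -5x1 - 12x2 = -89, which is not ≤ -120. All other constraints are satisfied.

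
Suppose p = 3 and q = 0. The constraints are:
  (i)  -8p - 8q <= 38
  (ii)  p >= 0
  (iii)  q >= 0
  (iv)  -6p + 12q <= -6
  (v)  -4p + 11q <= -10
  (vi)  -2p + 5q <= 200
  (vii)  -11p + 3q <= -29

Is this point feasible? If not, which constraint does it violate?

feasible

(i): -24 ≤ 38 ✓
(ii): 3 ≥ 0 ✓
(iii): 0 ≥ 0 ✓
(iv): -18 ≤ -6 ✓
(v): -12 ≤ -10 ✓
(vi): -6 ≤ 200 ✓
(vii): -33 ≤ -29 ✓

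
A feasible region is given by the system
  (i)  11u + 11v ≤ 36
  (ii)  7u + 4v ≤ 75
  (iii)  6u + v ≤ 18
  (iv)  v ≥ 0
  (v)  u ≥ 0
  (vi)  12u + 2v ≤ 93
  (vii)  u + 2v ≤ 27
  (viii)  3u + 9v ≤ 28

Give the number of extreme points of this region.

The feasible vertices (each the meet of two boundaries and inside every other half-plane) are:
  (162/55, 18/55)
  (8/33, 100/33)
  (3, 0)
  (0, 0)
  (0, 28/9)

5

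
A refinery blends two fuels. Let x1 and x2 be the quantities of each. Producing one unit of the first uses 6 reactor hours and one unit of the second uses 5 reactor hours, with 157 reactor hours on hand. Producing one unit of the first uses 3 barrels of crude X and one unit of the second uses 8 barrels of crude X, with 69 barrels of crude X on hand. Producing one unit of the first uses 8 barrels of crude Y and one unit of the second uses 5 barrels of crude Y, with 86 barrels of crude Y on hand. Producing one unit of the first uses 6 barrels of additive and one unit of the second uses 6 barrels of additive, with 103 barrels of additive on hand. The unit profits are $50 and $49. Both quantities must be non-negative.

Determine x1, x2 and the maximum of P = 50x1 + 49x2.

Vertices and P = 50x1 + 49x2:
  (0, 0) → P = 0
  (0, 69/8) → P = 3381/8
  (43/4, 0) → P = 1075/2
  (7, 6) → P = 644

The optimum lies where 3x1 + 8x2 = 69 and 8x1 + 5x2 = 86.
Solving simultaneously gives x1 = 7, x2 = 6.

x1 = 7, x2 = 6, maximum P = 644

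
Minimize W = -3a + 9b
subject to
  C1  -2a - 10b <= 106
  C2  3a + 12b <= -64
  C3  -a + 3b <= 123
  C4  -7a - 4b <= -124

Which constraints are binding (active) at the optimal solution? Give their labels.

Extreme points and W = -3a + 9b:
  (316/3, -95/3) → W = -601
  (832/31, -495/31) → W = -6951/31
  (218/9, -205/18) → W = -1051/6

The minimum is at (316/3, -95/3). Substituting into each constraint, equality holds for C1 and C2; the remaining constraints have slack.

C1 and C2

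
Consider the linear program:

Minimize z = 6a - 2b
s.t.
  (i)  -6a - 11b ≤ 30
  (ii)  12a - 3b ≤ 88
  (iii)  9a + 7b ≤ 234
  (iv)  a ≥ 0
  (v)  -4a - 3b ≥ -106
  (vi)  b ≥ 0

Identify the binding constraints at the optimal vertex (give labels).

Feasible corners and z = 6a - 2b:
  (1318/111, 672/37) → z = 1292/37
  (22/3, 0) → z = 44
  (0, 234/7) → z = -468/7
  (0, 0) → z = 0

The minimum is at (0, 234/7). Substituting into each constraint, equality holds for (iii) and (iv); the remaining constraints have slack.

(iii) and (iv)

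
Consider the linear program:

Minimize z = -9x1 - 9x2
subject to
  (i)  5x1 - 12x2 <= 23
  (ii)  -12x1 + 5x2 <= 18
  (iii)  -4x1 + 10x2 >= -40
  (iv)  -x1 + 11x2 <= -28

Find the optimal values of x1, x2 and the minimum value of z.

Corner points and z = -9x1 - 9x2:
  (-331/119, -366/119) → z = 369/7
  (-83/43, -117/43) → z = 1800/43
  (-338/127, -354/127) → z = 6228/127

At the optimal vertex, 5x1 - 12x2 = 23 and -x1 + 11x2 = -28.
Solving simultaneously gives x1 = -83/43, x2 = -117/43.

x1 = -83/43, x2 = -117/43, minimum z = 1800/43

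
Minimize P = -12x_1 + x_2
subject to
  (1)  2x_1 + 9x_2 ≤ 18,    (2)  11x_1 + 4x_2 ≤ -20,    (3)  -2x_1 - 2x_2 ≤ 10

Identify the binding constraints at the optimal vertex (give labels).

Corner points and P = -12x_1 + x_2:
  (-36/13, 34/13) → P = 466/13
  (-9, 4) → P = 112
  (0, -5) → P = -5

The minimum is at (0, -5). Substituting into each constraint, equality holds for (2) and (3); the remaining constraints have slack.

(2) and (3)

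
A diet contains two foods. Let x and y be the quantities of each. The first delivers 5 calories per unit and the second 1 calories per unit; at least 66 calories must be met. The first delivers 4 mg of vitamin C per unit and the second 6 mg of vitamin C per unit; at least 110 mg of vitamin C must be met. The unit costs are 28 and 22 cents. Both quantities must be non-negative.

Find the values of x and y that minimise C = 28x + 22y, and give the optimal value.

x = 11, y = 11, minimum C = 550

Corner points and C = 28x + 22y:
  (0, 66) → C = 1452
  (55/2, 0) → C = 770
  (11, 11) → C = 550
The feasible region is unbounded (it extends along (0, 1), (1, 0)), but C strictly increases along every unbounded feasible direction, so there is no improving ray and the minimum is attained at a vertex.

The optimum lies where 5x + y = 66 and 4x + 6y = 110.
Solving simultaneously gives x = 11, y = 11.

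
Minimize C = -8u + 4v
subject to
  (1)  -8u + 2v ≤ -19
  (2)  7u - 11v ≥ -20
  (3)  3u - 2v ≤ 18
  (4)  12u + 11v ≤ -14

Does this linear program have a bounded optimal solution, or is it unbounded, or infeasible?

Extreme points and C = -8u + 4v:
  (1/5, -87/10) → C = -182/5
  (181/112, -85/28) → C = -351/14
  (170/57, -86/19) → C = -2392/57
The feasible region has finitely many vertices and no improving ray; the minimum is -2392/57 at (170/57, -86/19).

bounded optimum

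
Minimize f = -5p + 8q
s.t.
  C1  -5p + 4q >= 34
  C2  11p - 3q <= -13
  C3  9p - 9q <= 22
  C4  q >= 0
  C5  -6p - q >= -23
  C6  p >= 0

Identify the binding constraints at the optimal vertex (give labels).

C1 and C6

Corner points and f = -5p + 8q:
  (50/29, 309/29) → f = 2222/29
  (0, 17/2) → f = 68
  (56/29, 331/29) → f = 2368/29
  (0, 23) → f = 184

The minimum is at (0, 17/2). Substituting into each constraint, equality holds for C1 and C6; the remaining constraints have slack.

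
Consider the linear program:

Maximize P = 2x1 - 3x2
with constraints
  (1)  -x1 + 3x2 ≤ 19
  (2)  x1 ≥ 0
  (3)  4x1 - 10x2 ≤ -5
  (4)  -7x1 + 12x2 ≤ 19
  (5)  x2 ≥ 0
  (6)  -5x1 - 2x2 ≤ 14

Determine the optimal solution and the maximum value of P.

x1 = 175/2, x2 = 71/2, maximum P = 137/2

The binding constraints are -x1 + 3x2 = 19 and 4x1 - 10x2 = -5.
Solving simultaneously gives x1 = 175/2, x2 = 71/2.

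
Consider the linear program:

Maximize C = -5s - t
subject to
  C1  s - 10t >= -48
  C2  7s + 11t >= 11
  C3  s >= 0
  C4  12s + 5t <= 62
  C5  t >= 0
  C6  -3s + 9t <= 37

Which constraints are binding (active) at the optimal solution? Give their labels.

Vertices and C = -5s - t:
  (76/25, 638/125) → C = -2538/125
  (62/21, 107/21) → C = -139/7
  (0, 1) → C = -1
  (11/7, 0) → C = -55/7
  (0, 37/9) → C = -37/9
  (31/6, 0) → C = -155/6

The maximum is at (0, 1). Substituting into each constraint, equality holds for C2 and C3; the remaining constraints have slack.

C2 and C3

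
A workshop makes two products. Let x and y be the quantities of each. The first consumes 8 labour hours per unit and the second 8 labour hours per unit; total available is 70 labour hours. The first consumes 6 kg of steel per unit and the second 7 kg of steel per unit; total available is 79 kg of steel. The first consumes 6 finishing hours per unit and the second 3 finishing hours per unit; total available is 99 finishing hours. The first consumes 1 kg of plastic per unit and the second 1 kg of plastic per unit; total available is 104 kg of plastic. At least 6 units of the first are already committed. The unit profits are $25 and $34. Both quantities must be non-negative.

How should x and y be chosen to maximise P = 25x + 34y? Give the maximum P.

Feasible corners and P = 25x + 34y:
  (35/4, 0) → P = 875/4
  (6, 0) → P = 150
  (6, 11/4) → P = 487/2

The optimum lies where 8x + 8y = 70 and x = 6.
Solving simultaneously gives x = 6, y = 11/4.

x = 6, y = 11/4, maximum P = 487/2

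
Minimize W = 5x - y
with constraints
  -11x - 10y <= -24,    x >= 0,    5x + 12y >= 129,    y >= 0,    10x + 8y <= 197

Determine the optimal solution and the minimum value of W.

x = 0, y = 197/8, minimum W = -197/8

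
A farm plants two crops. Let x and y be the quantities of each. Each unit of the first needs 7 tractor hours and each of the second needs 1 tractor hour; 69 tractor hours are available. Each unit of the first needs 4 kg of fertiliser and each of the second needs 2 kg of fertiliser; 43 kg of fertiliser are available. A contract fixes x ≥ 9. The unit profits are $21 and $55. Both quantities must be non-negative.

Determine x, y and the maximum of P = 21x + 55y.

Feasible corners and P = 21x + 55y:
  (69/7, 0) → P = 207
  (9, 0) → P = 189
  (19/2, 5/2) → P = 337
  (9, 7/2) → P = 763/2

The binding constraints are 4x + 2y = 43 and x = 9.
Solving simultaneously gives x = 9, y = 7/2.

x = 9, y = 7/2, maximum P = 763/2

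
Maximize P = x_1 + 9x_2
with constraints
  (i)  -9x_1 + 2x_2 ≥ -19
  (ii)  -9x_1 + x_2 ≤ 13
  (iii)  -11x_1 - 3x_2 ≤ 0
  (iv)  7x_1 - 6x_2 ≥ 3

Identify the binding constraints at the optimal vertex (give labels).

(i) and (iv)

Extreme points and P = x_1 + 9x_2:
  (57/49, -209/49) → P = -1824/49
  (27/10, 53/20) → P = 531/20
  (3/29, -11/29) → P = -96/29

The maximum is at (27/10, 53/20). Substituting into each constraint, equality holds for (i) and (iv); the remaining constraints have slack.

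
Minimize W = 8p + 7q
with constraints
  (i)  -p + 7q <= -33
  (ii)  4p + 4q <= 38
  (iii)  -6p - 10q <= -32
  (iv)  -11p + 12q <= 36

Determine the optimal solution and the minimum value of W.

p = 277/26, q = -83/26, minimum W = 1635/26

Vertices and W = 8p + 7q:
  (199/16, -47/16) → W = 1263/16
  (277/26, -83/26) → W = 1635/26
  (63/4, -25/4) → W = 329/4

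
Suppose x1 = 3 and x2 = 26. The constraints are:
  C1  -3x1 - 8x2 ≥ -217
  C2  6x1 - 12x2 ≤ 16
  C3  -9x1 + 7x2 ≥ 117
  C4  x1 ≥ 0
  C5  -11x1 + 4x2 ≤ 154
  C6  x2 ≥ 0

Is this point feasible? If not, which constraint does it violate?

feasible

C1: -217 ≥ -217 ✓
C2: -294 ≤ 16 ✓
C3: 155 ≥ 117 ✓
C4: 3 ≥ 0 ✓
C5: 71 ≤ 154 ✓
C6: 26 ≥ 0 ✓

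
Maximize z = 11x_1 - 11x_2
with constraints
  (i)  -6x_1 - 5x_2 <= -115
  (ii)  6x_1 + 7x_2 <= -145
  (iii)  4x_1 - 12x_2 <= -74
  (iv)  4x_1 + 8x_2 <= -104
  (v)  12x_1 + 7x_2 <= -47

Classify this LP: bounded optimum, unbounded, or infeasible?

infeasible

The boundaries 4x_1 - 12x_2 = -74 and 4x_1 + 8x_2 = -104 meet at (-23, -3/2), but that point violates -6x_1 - 5x_2 ≤ -115. Every candidate vertex is excluded by some other constraint, so the feasible region is empty.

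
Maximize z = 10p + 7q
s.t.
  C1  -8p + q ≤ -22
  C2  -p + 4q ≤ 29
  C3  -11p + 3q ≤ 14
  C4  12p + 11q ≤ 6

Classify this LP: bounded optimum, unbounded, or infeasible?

unbounded

From the feasible point (62/25, -54/25), moving in the direction (11, -12) keeps every constraint satisfied while z increases without bound.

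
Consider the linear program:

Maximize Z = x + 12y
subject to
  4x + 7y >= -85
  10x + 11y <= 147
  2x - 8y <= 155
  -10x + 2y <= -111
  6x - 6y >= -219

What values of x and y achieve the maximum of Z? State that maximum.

Vertices and Z = x + 12y:
  (405/46, -395/23) → Z = -9075/46
  (607/78, -647/39) → Z = -14921/78
  (2881/102, -628/51) → Z = -12191/102
  (303/26, 36/13) → Z = 1167/26

At the optimal vertex, 10x + 11y = 147 and -10x + 2y = -111.
Solving simultaneously gives x = 303/26, y = 36/13.

x = 303/26, y = 36/13, maximum Z = 1167/26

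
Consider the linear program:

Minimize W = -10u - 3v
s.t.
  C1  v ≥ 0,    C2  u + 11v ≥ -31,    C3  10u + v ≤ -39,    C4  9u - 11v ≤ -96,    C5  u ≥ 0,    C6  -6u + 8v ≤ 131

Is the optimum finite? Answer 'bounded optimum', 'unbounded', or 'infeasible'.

The boundaries v = 0 and 9u - 11v = -96 meet at (-32/3, 0), but that point violates u ≥ 0. Every candidate vertex is excluded by some other constraint, so the feasible region is empty.

infeasible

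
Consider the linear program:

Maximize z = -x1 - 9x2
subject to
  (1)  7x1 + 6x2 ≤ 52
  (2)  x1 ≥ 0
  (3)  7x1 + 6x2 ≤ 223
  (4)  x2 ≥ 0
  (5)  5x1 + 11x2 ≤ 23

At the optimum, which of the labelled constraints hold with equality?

Feasible corners and z = -x1 - 9x2:
  (0, 0) → z = 0
  (0, 23/11) → z = -207/11
  (23/5, 0) → z = -23/5

The maximum is at (0, 0). Substituting into each constraint, equality holds for (2) and (4); the remaining constraints have slack.

(2) and (4)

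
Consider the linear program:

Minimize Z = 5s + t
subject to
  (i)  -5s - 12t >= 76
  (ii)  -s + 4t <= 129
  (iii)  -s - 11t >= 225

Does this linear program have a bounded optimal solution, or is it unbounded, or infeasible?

From the feasible point (1864/43, -1049/43), moving in the direction (-4, -1) keeps every constraint satisfied while Z decreases without bound.

unbounded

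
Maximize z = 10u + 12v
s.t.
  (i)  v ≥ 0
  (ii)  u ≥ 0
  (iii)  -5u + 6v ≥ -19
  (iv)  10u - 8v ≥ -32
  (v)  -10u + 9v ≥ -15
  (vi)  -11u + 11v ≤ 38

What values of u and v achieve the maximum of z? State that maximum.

u = 507/11, v = 545/11, maximum z = 11610/11

Extreme points and z = 10u + 12v:
  (0, 0) → z = 0
  (3/2, 0) → z = 15
  (0, 38/11) → z = 456/11
  (507/11, 545/11) → z = 11610/11

The binding constraints are -10u + 9v = -15 and -11u + 11v = 38.
Solving simultaneously gives u = 507/11, v = 545/11.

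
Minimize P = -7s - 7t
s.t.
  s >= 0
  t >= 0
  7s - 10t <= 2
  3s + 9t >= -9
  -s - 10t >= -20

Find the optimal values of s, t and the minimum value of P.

s = 11/4, t = 69/40, minimum P = -1253/40

The optimum lies where 7s - 10t = 2 and -s - 10t = -20.
Solving simultaneously gives s = 11/4, t = 69/40.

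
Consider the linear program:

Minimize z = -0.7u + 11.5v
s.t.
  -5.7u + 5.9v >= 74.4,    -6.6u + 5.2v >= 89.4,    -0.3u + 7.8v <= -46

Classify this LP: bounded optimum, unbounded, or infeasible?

unbounded

From the feasible point (-85172/4269, -9484/1423), moving in the direction (-5.9, -5.7) keeps every constraint satisfied while z decreases without bound.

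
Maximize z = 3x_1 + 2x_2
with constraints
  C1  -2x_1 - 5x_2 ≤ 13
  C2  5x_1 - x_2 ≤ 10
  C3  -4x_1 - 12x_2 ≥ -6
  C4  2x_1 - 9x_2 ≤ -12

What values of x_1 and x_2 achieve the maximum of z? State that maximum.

x_1 = -3/2, x_2 = 1, maximum z = -5/2

Extreme points and z = 3x_1 + 2x_2:
  (-93/2, 16) → z = -215/2
  (-177/28, -1/14) → z = -535/28
  (-3/2, 1) → z = -5/2

The optimum lies where -4x_1 - 12x_2 = -6 and 2x_1 - 9x_2 = -12.
Solving simultaneously gives x_1 = -3/2, x_2 = 1.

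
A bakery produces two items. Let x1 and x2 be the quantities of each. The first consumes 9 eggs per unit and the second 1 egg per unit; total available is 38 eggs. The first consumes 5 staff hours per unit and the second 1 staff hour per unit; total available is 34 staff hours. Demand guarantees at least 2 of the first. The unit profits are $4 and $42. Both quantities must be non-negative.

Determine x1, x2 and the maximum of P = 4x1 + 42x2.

Extreme points and P = 4x1 + 42x2:
  (38/9, 0) → P = 152/9
  (2, 0) → P = 8
  (2, 20) → P = 848

The binding constraints are 9x1 + x2 = 38 and x1 = 2.
Solving simultaneously gives x1 = 2, x2 = 20.

x1 = 2, x2 = 20, maximum P = 848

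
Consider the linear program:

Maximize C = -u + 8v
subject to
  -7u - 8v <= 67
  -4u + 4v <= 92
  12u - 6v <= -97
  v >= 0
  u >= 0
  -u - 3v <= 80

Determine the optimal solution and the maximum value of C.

u = 41/6, v = 179/6, maximum C = 1391/6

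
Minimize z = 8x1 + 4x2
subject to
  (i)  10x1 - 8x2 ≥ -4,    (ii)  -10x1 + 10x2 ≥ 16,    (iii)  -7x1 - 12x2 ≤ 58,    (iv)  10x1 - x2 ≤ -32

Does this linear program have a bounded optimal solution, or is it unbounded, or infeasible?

The boundaries 10x1 - 8x2 = -4 and -10x1 + 10x2 = 16 meet at (22/5, 6), but that point violates 10x1 - x2 ≤ -32. Every candidate vertex is excluded by some other constraint, so the feasible region is empty.

infeasible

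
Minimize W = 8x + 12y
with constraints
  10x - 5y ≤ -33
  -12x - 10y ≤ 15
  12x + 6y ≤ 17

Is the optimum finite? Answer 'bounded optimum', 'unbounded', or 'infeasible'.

bounded optimum

Vertices and W = 8x + 12y:
  (-81/32, 123/80) → W = -9/5
  (-113/120, 283/60) → W = 736/15
The feasible region has finitely many vertices and no improving ray; the minimum is -9/5 at (-81/32, 123/80).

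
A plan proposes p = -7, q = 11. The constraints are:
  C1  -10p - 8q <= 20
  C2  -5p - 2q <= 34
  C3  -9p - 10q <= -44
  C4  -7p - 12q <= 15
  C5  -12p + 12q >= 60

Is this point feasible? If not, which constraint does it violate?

feasible

C1: -18 ≤ 20 ✓
C2: 13 ≤ 34 ✓
C3: -47 ≤ -44 ✓
C4: -83 ≤ 15 ✓
C5: 216 ≥ 60 ✓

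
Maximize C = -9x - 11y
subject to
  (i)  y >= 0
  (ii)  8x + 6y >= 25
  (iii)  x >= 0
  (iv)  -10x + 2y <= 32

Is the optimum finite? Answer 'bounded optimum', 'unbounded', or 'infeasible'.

Corner points and C = -9x - 11y:
  (25/8, 0) → C = -225/8
  (0, 25/6) → C = -275/6
  (0, 16) → C = -176
The feasible region has finitely many vertices and no improving ray; the maximum is -225/8 at (25/8, 0).

bounded optimum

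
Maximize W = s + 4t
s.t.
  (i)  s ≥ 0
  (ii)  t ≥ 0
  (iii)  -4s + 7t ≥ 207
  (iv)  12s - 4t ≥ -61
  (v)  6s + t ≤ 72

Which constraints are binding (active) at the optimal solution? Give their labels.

Corner points and W = s + 4t:
  (401/68, 560/17) → W = 9361/68
  (297/46, 765/23) → W = 279/2
  (227/36, 205/6) → W = 5147/36

The maximum is at (227/36, 205/6). Substituting into each constraint, equality holds for (iv) and (v); the remaining constraints have slack.

(iv) and (v)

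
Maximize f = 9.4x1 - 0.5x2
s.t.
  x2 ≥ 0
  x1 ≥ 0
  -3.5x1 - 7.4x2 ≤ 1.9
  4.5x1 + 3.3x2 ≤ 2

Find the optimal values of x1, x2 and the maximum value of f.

x1 = 4/9, x2 = 0, maximum f = 188/45

The binding constraints are x2 = 0 and 4.5x1 + 3.3x2 = 2.
Solving simultaneously gives x1 = 4/9, x2 = 0.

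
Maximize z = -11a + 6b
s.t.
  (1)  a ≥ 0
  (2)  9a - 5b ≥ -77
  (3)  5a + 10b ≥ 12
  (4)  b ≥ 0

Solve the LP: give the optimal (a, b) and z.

Vertices and z = -11a + 6b:
  (0, 77/5) → z = 462/5
  (0, 6/5) → z = 36/5
  (12/5, 0) → z = -132/5
The feasible region is unbounded (it extends along (1, 0), (5, 9)), but z strictly decreases along every unbounded feasible direction, so there is no improving ray and the maximum is attained at a vertex.

The optimum lies where a = 0 and 9a - 5b = -77.
Solving simultaneously gives a = 0, b = 77/5.

a = 0, b = 77/5, maximum z = 462/5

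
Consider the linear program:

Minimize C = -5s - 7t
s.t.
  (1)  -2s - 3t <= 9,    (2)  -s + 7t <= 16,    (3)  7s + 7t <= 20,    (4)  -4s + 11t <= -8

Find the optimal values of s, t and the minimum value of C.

s = 92/35, t = 8/35, minimum C = -516/35

Extreme points and C = -5s - 7t:
  (123/7, -103/7) → C = 106/7
  (-75/34, -26/17) → C = 739/34
  (92/35, 8/35) → C = -516/35

At the optimal vertex, 7s + 7t = 20 and -4s + 11t = -8.
Solving simultaneously gives s = 92/35, t = 8/35.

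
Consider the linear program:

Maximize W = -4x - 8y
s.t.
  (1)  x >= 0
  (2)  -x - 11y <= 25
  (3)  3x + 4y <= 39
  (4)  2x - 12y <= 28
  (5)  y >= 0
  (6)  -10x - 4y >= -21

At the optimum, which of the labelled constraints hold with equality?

(1) and (5)

Corner points and W = -4x - 8y:
  (0, 0) → W = 0
  (0, 21/4) → W = -42
  (21/10, 0) → W = -42/5

The maximum is at (0, 0). Substituting into each constraint, equality holds for (1) and (5); the remaining constraints have slack.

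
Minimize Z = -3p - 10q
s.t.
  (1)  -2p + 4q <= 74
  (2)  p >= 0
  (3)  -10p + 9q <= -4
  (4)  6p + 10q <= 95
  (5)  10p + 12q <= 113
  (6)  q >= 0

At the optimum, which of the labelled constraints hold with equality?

Corner points and Z = -3p - 10q:
  (71/14, 109/21) → Z = -2819/42
  (2/5, 0) → Z = -6/5
  (113/10, 0) → Z = -339/10

The minimum is at (71/14, 109/21). Substituting into each constraint, equality holds for (3) and (5); the remaining constraints have slack.

(3) and (5)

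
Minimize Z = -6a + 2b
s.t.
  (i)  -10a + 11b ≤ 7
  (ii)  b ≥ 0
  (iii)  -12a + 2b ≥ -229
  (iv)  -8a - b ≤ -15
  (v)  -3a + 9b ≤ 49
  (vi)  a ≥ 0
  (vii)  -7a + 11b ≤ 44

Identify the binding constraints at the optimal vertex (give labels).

Extreme points and Z = -6a + 2b:
  (79/49, 103/49) → Z = -268/49
  (476/57, 469/57) → Z = -1918/57
  (229/12, 0) → Z = -229/2
  (15/8, 0) → Z = -45/4
  (127/6, 25/2) → Z = -102

The minimum is at (229/12, 0). Substituting into each constraint, equality holds for (ii) and (iii); the remaining constraints have slack.

(ii) and (iii)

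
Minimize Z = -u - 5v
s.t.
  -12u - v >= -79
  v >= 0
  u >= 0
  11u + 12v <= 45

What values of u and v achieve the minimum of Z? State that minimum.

u = 0, v = 15/4, minimum Z = -75/4

Feasible corners and Z = -u - 5v:
  (0, 0) → Z = 0
  (45/11, 0) → Z = -45/11
  (0, 15/4) → Z = -75/4

The optimum lies where u = 0 and 11u + 12v = 45.
Solving simultaneously gives u = 0, v = 15/4.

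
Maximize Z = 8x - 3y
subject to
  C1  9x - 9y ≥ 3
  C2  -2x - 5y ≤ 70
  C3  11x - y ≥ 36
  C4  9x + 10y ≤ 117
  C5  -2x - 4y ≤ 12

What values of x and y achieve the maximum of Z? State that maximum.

Extreme points and Z = 8x - 3y:
  (107/30, 97/30) → Z = 113/6
  (19/3, 6) → Z = 98/3
  (66/23, -102/23) → Z = 834/23
  (147/4, -171/8) → Z = 2865/8

At the optimal vertex, 9x + 10y = 117 and -2x - 4y = 12.
Solving simultaneously gives x = 147/4, y = -171/8.

x = 147/4, y = -171/8, maximum Z = 2865/8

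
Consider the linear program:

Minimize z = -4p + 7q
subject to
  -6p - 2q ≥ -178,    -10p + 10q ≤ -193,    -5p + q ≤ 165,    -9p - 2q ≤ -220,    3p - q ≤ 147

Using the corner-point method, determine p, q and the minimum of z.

Extreme points and z = -4p + 7q:
  (1083/40, 311/40) → z = -431/8
  (118/3, -29) → z = -1081/3
  (1293/55, 463/110) → z = -7103/110
  (514/15, -221/5) → z = -6697/15

At the optimal vertex, -9p - 2q = -220 and 3p - q = 147.
Solving simultaneously gives p = 514/15, q = -221/5.

p = 514/15, q = -221/5, minimum z = -6697/15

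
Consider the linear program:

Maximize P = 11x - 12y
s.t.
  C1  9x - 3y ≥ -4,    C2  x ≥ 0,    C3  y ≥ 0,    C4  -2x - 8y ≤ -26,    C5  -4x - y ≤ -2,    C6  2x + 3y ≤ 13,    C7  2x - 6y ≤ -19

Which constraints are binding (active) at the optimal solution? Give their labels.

C6 and C7

Vertices and P = 11x - 12y:
  (9/11, 125/33) → P = -401/11
  (11/16, 163/48) → P = -531/16
  (7/6, 32/9) → P = -179/6

The maximum is at (7/6, 32/9). Substituting into each constraint, equality holds for C6 and C7; the remaining constraints have slack.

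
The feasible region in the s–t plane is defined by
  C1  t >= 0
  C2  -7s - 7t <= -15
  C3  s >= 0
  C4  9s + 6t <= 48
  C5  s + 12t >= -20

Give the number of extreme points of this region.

4

The feasible vertices (each the meet of two boundaries and inside every other half-plane) are:
  (15/7, 0)
  (16/3, 0)
  (0, 15/7)
  (0, 8)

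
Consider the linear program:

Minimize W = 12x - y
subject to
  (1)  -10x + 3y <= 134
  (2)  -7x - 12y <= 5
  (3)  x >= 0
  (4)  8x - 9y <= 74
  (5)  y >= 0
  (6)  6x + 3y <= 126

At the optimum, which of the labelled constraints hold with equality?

Feasible corners and W = 12x - y:
  (0, 0) → W = 0
  (0, 42) → W = -42
  (37/4, 0) → W = 111
  (226/13, 94/13) → W = 2618/13

The minimum is at (0, 42). Substituting into each constraint, equality holds for (3) and (6); the remaining constraints have slack.

(3) and (6)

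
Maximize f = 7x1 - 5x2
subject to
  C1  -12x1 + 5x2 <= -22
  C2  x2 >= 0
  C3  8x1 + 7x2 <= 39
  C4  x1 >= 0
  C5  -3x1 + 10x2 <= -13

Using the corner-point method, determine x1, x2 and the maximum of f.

x1 = 39/8, x2 = 0, maximum f = 273/8

Feasible corners and f = 7x1 - 5x2:
  (39/8, 0) → f = 273/8
  (13/3, 0) → f = 91/3
  (481/101, 13/101) → f = 3302/101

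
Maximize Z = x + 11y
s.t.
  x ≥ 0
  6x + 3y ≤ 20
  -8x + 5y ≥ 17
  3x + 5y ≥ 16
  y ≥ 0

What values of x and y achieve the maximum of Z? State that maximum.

Feasible corners and Z = x + 11y:
  (0, 20/3) → Z = 220/3
  (0, 17/5) → Z = 187/5
  (49/54, 131/27) → Z = 977/18

x = 0, y = 20/3, maximum Z = 220/3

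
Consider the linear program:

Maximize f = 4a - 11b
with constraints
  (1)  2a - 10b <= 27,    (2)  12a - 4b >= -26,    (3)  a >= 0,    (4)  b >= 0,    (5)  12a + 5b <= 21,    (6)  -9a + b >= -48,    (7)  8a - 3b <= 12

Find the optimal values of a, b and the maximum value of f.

Extreme points and f = 4a - 11b:
  (0, 0) → f = 0
  (0, 21/5) → f = -231/5
  (3/2, 0) → f = 6
  (123/76, 6/19) → f = 3

a = 3/2, b = 0, maximum f = 6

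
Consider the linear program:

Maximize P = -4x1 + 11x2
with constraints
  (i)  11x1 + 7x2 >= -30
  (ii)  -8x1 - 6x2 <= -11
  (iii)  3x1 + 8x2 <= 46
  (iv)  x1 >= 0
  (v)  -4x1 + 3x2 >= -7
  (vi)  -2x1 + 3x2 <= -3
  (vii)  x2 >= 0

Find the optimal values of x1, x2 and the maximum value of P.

Corner points and P = -4x1 + 11x2:
  (2, 1/3) → P = -13/3
  (7/4, 0) → P = -7
  (3/2, 0) → P = -6

The optimum lies where -4x1 + 3x2 = -7 and -2x1 + 3x2 = -3.
Solving simultaneously gives x1 = 2, x2 = 1/3.

x1 = 2, x2 = 1/3, maximum P = -13/3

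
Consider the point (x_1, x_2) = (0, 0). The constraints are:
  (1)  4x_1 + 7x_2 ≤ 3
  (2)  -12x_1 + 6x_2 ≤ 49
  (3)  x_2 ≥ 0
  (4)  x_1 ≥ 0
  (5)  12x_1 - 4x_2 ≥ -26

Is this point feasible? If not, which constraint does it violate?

(1): 0 ≤ 3 ✓
(2): 0 ≤ 49 ✓
(3): 0 ≥ 0 ✓
(4): 0 ≥ 0 ✓
(5): 0 ≥ -26 ✓

feasible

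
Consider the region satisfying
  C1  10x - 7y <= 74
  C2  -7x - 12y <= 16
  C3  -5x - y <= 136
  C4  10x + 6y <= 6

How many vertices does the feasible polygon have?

Pairwise boundary intersections that survive every other constraint:
  (-1616/53, 872/53)
  (28/13, -101/39)
  (-411/10, 139/2)

3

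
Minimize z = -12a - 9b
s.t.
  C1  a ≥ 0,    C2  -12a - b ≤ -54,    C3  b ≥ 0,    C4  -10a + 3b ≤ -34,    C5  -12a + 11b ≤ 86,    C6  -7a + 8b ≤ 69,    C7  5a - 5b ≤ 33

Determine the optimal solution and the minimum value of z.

a = 609/5, b = 576/5, minimum z = -12492/5

Feasible corners and z = -12a - 9b:
  (9/2, 0) → z = -54
  (98/23, 66/23) → z = -1770/23
  (33/5, 0) → z = -396/5
  (479/59, 928/59) → z = -14100/59
  (609/5, 576/5) → z = -12492/5

The binding constraints are -7a + 8b = 69 and 5a - 5b = 33.
Solving simultaneously gives a = 609/5, b = 576/5.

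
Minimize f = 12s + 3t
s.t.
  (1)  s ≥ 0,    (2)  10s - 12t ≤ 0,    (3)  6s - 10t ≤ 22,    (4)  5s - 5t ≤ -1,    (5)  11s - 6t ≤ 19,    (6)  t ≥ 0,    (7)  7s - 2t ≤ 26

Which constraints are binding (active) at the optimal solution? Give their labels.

Feasible corners and f = 12s + 3t:
  (0, 1/5) → f = 3/5
  (101/25, 106/25) → f = 306/5
  (59/10, 153/20) → f = 375/4
The feasible region is unbounded (it extends along (0, 1), (2, 7)), but f strictly increases along every unbounded feasible direction, so there is no improving ray and the minimum is attained at a vertex.

The minimum is at (0, 1/5). Substituting into each constraint, equality holds for (1) and (4); the remaining constraints have slack.

(1) and (4)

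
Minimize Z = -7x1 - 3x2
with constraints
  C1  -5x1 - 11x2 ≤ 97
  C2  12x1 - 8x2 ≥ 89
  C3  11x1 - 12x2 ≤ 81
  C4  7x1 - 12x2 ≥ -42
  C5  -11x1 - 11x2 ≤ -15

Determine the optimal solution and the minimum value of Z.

Vertices and Z = -7x1 - 3x2:
  (15/2, 1/8) → Z = -423/8
  (351/22, 1127/88) → Z = -13209/88
  (123/4, 343/16) → Z = -4473/16

At the optimal vertex, 11x1 - 12x2 = 81 and 7x1 - 12x2 = -42.
Solving simultaneously gives x1 = 123/4, x2 = 343/16.

x1 = 123/4, x2 = 343/16, minimum Z = -4473/16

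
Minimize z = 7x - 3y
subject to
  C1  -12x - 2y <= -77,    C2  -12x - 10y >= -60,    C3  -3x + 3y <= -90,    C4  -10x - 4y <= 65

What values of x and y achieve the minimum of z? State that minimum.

Extreme points and z = 7x - 3y:
  (137/14, -283/14) → z = 904/7
  (219/14, -775/14) → z = 1929/7
  (180/11, -150/11) → z = 1710/11
The feasible region is unbounded (it extends along (2, -5), (5, -6)), but z strictly increases along every unbounded feasible direction, so there is no improving ray and the minimum is attained at a vertex.

At the optimal vertex, -12x - 2y = -77 and -3x + 3y = -90.
Solving simultaneously gives x = 137/14, y = -283/14.

x = 137/14, y = -283/14, minimum z = 904/7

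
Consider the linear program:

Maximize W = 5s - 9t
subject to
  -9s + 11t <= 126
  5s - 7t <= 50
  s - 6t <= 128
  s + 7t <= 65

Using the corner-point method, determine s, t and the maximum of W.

s = -596/23, t = -590/23, maximum W = 2330/23

Extreme points and W = 5s - 9t:
  (-2164/43, -1278/43) → W = 682/43
  (-167/74, 711/74) → W = -3617/37
  (-596/23, -590/23) → W = 2330/23
  (115/6, 275/42) → W = 775/21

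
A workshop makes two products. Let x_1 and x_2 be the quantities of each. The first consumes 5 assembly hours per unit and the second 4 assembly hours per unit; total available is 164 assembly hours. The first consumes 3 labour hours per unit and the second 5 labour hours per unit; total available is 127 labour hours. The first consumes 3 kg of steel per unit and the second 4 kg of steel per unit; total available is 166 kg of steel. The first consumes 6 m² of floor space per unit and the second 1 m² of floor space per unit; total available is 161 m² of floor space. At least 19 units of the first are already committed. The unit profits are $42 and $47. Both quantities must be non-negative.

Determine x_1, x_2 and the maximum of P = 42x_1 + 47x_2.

The binding constraints are 5x_1 + 4x_2 = 164 and 3x_1 + 5x_2 = 127.
Solving simultaneously gives x_1 = 24, x_2 = 11.

x_1 = 24, x_2 = 11, maximum P = 1525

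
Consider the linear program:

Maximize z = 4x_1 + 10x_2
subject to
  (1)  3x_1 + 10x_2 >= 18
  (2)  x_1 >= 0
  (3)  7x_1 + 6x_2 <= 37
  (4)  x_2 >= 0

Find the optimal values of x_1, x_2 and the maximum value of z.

Vertices and z = 4x_1 + 10x_2:
  (0, 9/5) → z = 18
  (131/26, 15/52) → z = 599/26
  (0, 37/6) → z = 185/3

x_1 = 0, x_2 = 37/6, maximum z = 185/3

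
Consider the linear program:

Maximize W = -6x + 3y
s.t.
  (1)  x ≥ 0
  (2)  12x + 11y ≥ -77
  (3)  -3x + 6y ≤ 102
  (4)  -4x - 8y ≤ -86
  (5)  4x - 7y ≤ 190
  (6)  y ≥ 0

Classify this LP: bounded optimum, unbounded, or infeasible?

bounded optimum

Vertices and W = -6x + 3y:
  (0, 17) → W = 51
  (0, 43/4) → W = 129/4
  (618, 326) → W = -2730
  (43/2, 0) → W = -129
  (95/2, 0) → W = -285
The feasible region has finitely many vertices and no improving ray; the maximum is 51 at (0, 17).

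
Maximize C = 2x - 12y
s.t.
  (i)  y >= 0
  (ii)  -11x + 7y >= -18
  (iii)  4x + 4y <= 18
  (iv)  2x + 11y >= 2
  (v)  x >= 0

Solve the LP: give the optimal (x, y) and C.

x = 18/11, y = 0, maximum C = 36/11

Extreme points and C = 2x - 12y:
  (18/11, 0) → C = 36/11
  (1, 0) → C = 2
  (11/4, 7/4) → C = -31/2
  (0, 9/2) → C = -54
  (0, 2/11) → C = -24/11

The binding constraints are y = 0 and -11x + 7y = -18.
Solving simultaneously gives x = 18/11, y = 0.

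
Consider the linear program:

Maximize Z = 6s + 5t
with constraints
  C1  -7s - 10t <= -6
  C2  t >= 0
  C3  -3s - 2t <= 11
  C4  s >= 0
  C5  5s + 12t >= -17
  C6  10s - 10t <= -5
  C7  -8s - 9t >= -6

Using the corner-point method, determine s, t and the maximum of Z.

s = 3/34, t = 10/17, maximum Z = 59/17

Extreme points and Z = 6s + 5t:
  (0, 3/5) → Z = 3
  (1/17, 19/34) → Z = 107/34
  (0, 2/3) → Z = 10/3
  (3/34, 10/17) → Z = 59/17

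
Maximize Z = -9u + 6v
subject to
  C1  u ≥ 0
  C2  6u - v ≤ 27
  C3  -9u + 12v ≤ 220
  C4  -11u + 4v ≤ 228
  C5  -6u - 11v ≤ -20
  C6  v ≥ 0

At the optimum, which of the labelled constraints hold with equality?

C1 and C3

Extreme points and Z = -9u + 6v:
  (0, 55/3) → Z = 110
  (0, 20/11) → Z = 120/11
  (544/63, 521/21) → Z = 498/7
  (9/2, 0) → Z = -81/2
  (10/3, 0) → Z = -30

The maximum is at (0, 55/3). Substituting into each constraint, equality holds for C1 and C3; the remaining constraints have slack.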